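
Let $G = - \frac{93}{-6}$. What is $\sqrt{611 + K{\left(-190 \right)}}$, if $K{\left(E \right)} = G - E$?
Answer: $\frac{\sqrt{3266}}{2} \approx 28.574$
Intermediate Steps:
$G = \frac{31}{2}$ ($G = \left(-93\right) \left(- \frac{1}{6}\right) = \frac{31}{2} \approx 15.5$)
$K{\left(E \right)} = \frac{31}{2} - E$
$\sqrt{611 + K{\left(-190 \right)}} = \sqrt{611 + \left(\frac{31}{2} - -190\right)} = \sqrt{611 + \left(\frac{31}{2} + 190\right)} = \sqrt{611 + \frac{411}{2}} = \sqrt{\frac{1633}{2}} = \frac{\sqrt{3266}}{2}$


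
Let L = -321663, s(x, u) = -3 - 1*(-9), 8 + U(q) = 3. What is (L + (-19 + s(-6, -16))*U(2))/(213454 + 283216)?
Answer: -160799/248335 ≈ -0.64751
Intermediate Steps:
U(q) = -5 (U(q) = -8 + 3 = -5)
s(x, u) = 6 (s(x, u) = -3 + 9 = 6)
(L + (-19 + s(-6, -16))*U(2))/(213454 + 283216) = (-321663 + (-19 + 6)*(-5))/(213454 + 283216) = (-321663 - 13*(-5))/496670 = (-321663 + 65)*(1/496670) = -321598*1/496670 = -160799/248335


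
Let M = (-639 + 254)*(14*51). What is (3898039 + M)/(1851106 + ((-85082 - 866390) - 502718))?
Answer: 3623149/396916 ≈ 9.1283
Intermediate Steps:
M = -274890 (M = -385*714 = -274890)
(3898039 + M)/(1851106 + ((-85082 - 866390) - 502718)) = (3898039 - 274890)/(1851106 + ((-85082 - 866390) - 502718)) = 3623149/(1851106 + (-951472 - 502718)) = 3623149/(1851106 - 1454190) = 3623149/396916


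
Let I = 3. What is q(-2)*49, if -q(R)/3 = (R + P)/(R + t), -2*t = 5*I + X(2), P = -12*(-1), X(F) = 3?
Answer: 1470/11 ≈ 133.64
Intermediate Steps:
P = 12
t = -9 (t = -(5*3 + 3)/2 = -(15 + 3)/2 = -½*18 = -9)
q(R) = -3*(12 + R)/(-9 + R) (q(R) = -3*(R + 12)/(R - 9) = -3*(12 + R)/(-9 + R))
q(-2)*49 = (3*(-12 - 1*(-2))/(-9 - 2))*49 = (3*(-12 + 2)/(-11))*49 = (3*(-1/11)*(-10))*49 = (30/11)*49 = 1470/11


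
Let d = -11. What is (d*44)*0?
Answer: 0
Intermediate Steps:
(d*44)*0 = -11*44*0 = -484*0 = 0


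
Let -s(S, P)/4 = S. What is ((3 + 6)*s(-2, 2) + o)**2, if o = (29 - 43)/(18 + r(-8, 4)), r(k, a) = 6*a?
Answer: 46225/9 ≈ 5136.1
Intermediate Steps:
s(S, P) = -4*S
o = -1/3 (o = (29 - 43)/(18 + 6*4) = -14/(18 + 24) = -14/42 = -14*1/42 = -1/3 ≈ -0.33333)
((3 + 6)*s(-2, 2) + o)**2 = ((3 + 6)*(-4*(-2)) - 1/3)**2 = (9*8 - 1/3)**2 = (72 - 1/3)**2 = (215/3)**2 = 46225/9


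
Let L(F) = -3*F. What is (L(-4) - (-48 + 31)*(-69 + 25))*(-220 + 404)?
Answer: -135424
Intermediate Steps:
(L(-4) - (-48 + 31)*(-69 + 25))*(-220 + 404) = (-3*(-4) - (-48 + 31)*(-69 + 25))*(-220 + 404) = (12 - (-17)*(-44))*184 = (12 - 1*748)*184 = (12 - 748)*184 = -736*184 = -135424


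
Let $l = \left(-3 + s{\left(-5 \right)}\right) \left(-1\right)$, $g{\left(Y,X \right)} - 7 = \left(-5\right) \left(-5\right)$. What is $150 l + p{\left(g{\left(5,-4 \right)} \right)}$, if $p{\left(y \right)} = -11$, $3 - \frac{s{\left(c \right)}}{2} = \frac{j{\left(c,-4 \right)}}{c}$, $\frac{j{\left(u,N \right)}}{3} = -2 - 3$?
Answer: $439$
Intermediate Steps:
$g{\left(Y,X \right)} = 32$ ($g{\left(Y,X \right)} = 7 - -25 = 7 + 25 = 32$)
$j{\left(u,N \right)} = -15$ ($j{\left(u,N \right)} = 3 \left(-2 - 3\right) = 3 \left(-5\right) = -15$)
$s{\left(c \right)} = 6 + \frac{30}{c}$ ($s{\left(c \right)} = 6 - 2 \left(- \frac{15}{c}\right) = 6 + \frac{30}{c}$)
$l = 3$ ($l = \left(-3 + \left(6 + \frac{30}{-5}\right)\right) \left(-1\right) = \left(-3 + \left(6 + 30 \left(- \frac{1}{5}\right)\right)\right) \left(-1\right) = \left(-3 + \left(6 - 6\right)\right) \left(-1\right) = \left(-3 + 0\right) \left(-1\right) = \left(-3\right) \left(-1\right) = 3$)
$150 l + p{\left(g{\left(5,-4 \right)} \right)} = 150 \cdot 3 - 11 = 450 - 11 = 439$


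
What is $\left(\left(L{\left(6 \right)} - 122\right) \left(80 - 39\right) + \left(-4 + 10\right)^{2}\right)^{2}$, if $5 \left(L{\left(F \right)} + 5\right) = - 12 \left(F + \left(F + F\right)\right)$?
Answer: $\frac{1204853521}{25} \approx 4.8194 \cdot 10^{7}$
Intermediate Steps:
$L{\left(F \right)} = -5 - \frac{36 F}{5}$ ($L{\left(F \right)} = -5 + \frac{\left(-12\right) \left(F + \left(F + F\right)\right)}{5} = -5 + \frac{\left(-12\right) \left(F + 2 F\right)}{5} = -5 + \frac{\left(-12\right) 3 F}{5} = -5 + \frac{\left(-36\right) F}{5} = -5 - \frac{36 F}{5}$)
$\left(\left(L{\left(6 \right)} - 122\right) \left(80 - 39\right) + \left(-4 + 10\right)^{2}\right)^{2} = \left(\left(\left(-5 - \frac{216}{5}\right) - 122\right) \left(80 - 39\right) + \left(-4 + 10\right)^{2}\right)^{2} = \left(\left(\left(-5 - \frac{216}{5}\right) - 122\right) 41 + 6^{2}\right)^{2} = \left(\left(- \frac{241}{5} - 122\right) 41 + 36\right)^{2} = \left(\left(- \frac{851}{5}\right) 41 + 36\right)^{2} = \left(- \frac{34891}{5} + 36\right)^{2} = \left(- \frac{34711}{5}\right)^{2} = \frac{1204853521}{25}$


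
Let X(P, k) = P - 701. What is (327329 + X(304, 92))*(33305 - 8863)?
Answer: 7990871944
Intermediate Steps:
X(P, k) = -701 + P
(327329 + X(304, 92))*(33305 - 8863) = (327329 + (-701 + 304))*(33305 - 8863) = (327329 - 397)*24442 = 326932*24442 = 7990871944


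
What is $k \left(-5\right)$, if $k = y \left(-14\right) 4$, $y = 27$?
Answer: $7560$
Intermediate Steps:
$k = -1512$ ($k = 27 \left(-14\right) 4 = \left(-378\right) 4 = -1512$)
$k \left(-5\right) = \left(-1512\right) \left(-5\right) = 7560$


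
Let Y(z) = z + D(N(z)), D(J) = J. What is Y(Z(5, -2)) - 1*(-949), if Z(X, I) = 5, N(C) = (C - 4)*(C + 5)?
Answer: 964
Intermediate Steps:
N(C) = (-4 + C)*(5 + C)
Y(z) = -20 + z² + 2*z (Y(z) = z + (-20 + z + z²) = -20 + z² + 2*z)
Y(Z(5, -2)) - 1*(-949) = (-20 + 5² + 2*5) - 1*(-949) = (-20 + 25 + 10) + 949 = 15 + 949 = 964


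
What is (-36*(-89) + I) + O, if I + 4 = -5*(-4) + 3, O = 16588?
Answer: 19811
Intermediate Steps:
I = 19 (I = -4 + (-5*(-4) + 3) = -4 + (20 + 3) = -4 + 23 = 19)
(-36*(-89) + I) + O = (-36*(-89) + 19) + 16588 = (3204 + 19) + 16588 = 3223 + 16588 = 19811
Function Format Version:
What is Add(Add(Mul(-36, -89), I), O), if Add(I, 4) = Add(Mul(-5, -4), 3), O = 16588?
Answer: 19811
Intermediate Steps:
I = 19 (I = Add(-4, Add(Mul(-5, -4), 3)) = Add(-4, Add(20, 3)) = Add(-4, 23) = 19)
Add(Add(Mul(-36, -89), I), O) = Add(Add(Mul(-36, -89), 19), 16588) = Add(Add(3204, 19), 16588) = Add(3223, 16588) = 19811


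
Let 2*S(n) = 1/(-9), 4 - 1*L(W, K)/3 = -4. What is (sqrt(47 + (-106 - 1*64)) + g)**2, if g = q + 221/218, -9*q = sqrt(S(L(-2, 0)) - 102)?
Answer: (5967 - 109*I*sqrt(3674) + 5886*I*sqrt(123))**2/34644996 ≈ -98.335 + 20.21*I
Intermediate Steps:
L(W, K) = 24 (L(W, K) = 12 - 3*(-4) = 12 + 12 = 24)
S(n) = -1/18 (S(n) = (1/2)/(-9) = (1/2)*(-1/9) = -1/18)
q = -I*sqrt(3674)/54 (q = -sqrt(-1/18 - 102)/9 = -I*sqrt(3674)/54 ≈ -1.1225*I)
g = 221/218 - I*sqrt(3674)/54 (g = -I*sqrt(3674)/54 + 221/218 = 221/218 - I*sqrt(3674)/54 ≈ 1.0138 - 1.1225*I)
(sqrt(47 + (-106 - 1*64)) + g)**2 = (sqrt(47 + (-106 - 1*64)) + (221/218 - I*sqrt(3674)/54))**2 = (sqrt(47 + (-106 - 64)) + (221/218 - I*sqrt(3674)/54))**2 = (sqrt(47 - 170) + (221/218 - I*sqrt(3674)/54))**2 = (sqrt(-123) + (221/218 - I*sqrt(3674)/54))**2 = (I*sqrt(123) + (221/218 - I*sqrt(3674)/54))**2 = (221/218 + I*sqrt(123) - I*sqrt(3674)/54)**2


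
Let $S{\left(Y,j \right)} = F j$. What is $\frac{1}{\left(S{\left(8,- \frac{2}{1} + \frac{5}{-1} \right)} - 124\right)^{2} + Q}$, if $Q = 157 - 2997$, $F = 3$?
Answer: $\frac{1}{18185} \approx 5.499 \cdot 10^{-5}$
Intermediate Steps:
$S{\left(Y,j \right)} = 3 j$
$Q = -2840$ ($Q = 157 - 2997 = -2840$)
$\frac{1}{\left(S{\left(8,- \frac{2}{1} + \frac{5}{-1} \right)} - 124\right)^{2} + Q} = \frac{1}{\left(3 \left(- \frac{2}{1} + \frac{5}{-1}\right) - 124\right)^{2} - 2840} = \frac{1}{\left(3 \left(\left(-2\right) 1 + 5 \left(-1\right)\right) - 124\right)^{2} - 2840} = \frac{1}{\left(3 \left(-2 - 5\right) - 124\right)^{2} - 2840} = \frac{1}{\left(3 \left(-7\right) - 124\right)^{2} - 2840} = \frac{1}{\left(-21 - 124\right)^{2} - 2840} = \frac{1}{\left(-145\right)^{2} - 2840} = \frac{1}{21025 - 2840} = \frac{1}{18185}$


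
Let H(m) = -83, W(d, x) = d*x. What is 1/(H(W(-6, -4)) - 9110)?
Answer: -1/9193 ≈ -0.00010878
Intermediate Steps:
1/(H(W(-6, -4)) - 9110) = 1/(-83 - 9110) = 1/(-9193) = -1/9193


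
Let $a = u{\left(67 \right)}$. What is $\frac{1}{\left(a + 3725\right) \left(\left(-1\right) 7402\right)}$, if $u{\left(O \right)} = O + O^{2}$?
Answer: $- \frac{1}{61295962} \approx -1.6314 \cdot 10^{-8}$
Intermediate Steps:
$a = 4556$ ($a = 67 \left(1 + 67\right) = 67 \cdot 68 = 4556$)
$\frac{1}{\left(a + 3725\right) \left(\left(-1\right) 7402\right)} = \frac{1}{\left(4556 + 3725\right) \left(\left(-1\right) 7402\right)} = \frac{1}{8281 \left(-7402\right)} = \frac{1}{8281} \left(- \frac{1}{7402}\right) = - \frac{1}{61295962}$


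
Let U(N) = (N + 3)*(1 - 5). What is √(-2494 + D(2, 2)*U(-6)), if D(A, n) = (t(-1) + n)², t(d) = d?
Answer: I*√2482 ≈ 49.82*I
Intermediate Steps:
U(N) = -12 - 4*N (U(N) = (3 + N)*(-4) = -12 - 4*N)
D(A, n) = (-1 + n)²
√(-2494 + D(2, 2)*U(-6)) = √(-2494 + (-1 + 2)²*(-12 - 4*(-6))) = √(-2494 + 1²*(-12 + 24)) = √(-2494 + 1*12) = √(-2494 + 12) = √(-2482) = I*√2482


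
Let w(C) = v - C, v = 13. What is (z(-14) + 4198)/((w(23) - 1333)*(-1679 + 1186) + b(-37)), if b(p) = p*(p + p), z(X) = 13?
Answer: 4211/664837 ≈ 0.0063339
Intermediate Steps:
b(p) = 2*p**2 (b(p) = p*(2*p) = 2*p**2)
w(C) = 13 - C
(z(-14) + 4198)/((w(23) - 1333)*(-1679 + 1186) + b(-37)) = (13 + 4198)/(((13 - 1*23) - 1333)*(-1679 + 1186) + 2*(-37)**2) = 4211/(((13 - 23) - 1333)*(-493) + 2*1369) = 4211/((-10 - 1333)*(-493) + 2738) = 4211/(-1343*(-493) + 2738) = 4211/(662099 + 2738) = 4211/664837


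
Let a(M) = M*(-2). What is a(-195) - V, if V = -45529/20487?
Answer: 8035459/20487 ≈ 392.22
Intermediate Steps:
V = -45529/20487 (V = -45529*1/20487 = -45529/20487 ≈ -2.2223)
a(M) = -2*M
a(-195) - V = -2*(-195) - 1*(-45529/20487) = 390 + 45529/20487 = 8035459/20487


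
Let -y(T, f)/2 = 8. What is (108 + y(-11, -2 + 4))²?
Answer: 8464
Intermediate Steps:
y(T, f) = -16 (y(T, f) = -2*8 = -16)
(108 + y(-11, -2 + 4))² = (108 - 16)² = 92² = 8464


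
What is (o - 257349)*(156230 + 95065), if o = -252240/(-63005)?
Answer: -814900506819795/12601 ≈ -6.4669e+10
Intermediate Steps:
o = 50448/12601 (o = -252240*(-1/63005) = 50448/12601 ≈ 4.0035)
(o - 257349)*(156230 + 95065) = (50448/12601 - 257349)*(156230 + 95065) = -3242804301/12601*251295 = -814900506819795/12601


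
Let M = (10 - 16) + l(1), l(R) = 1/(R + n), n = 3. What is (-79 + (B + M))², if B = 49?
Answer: 20449/16 ≈ 1278.1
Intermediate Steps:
l(R) = 1/(3 + R) (l(R) = 1/(R + 3) = 1/(3 + R))
M = -23/4 (M = (10 - 16) + 1/(3 + 1) = -6 + 1/4 = -6 + ¼ = -23/4 ≈ -5.7500)
(-79 + (B + M))² = (-79 + (49 - 23/4))² = (-79 + 173/4)² = (-143/4)² = 20449/16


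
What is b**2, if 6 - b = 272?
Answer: 70756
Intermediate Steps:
b = -266 (b = 6 - 1*272 = 6 - 272 = -266)
b**2 = (-266)**2 = 70756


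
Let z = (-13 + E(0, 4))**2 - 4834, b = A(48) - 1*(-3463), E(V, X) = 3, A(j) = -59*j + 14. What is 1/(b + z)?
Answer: -1/4089 ≈ -0.00024456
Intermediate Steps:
A(j) = 14 - 59*j
b = 645 (b = (14 - 59*48) - 1*(-3463) = (14 - 2832) + 3463 = -2818 + 3463 = 645)
z = -4734 (z = (-13 + 3)**2 - 4834 = (-10)**2 - 4834 = 100 - 4834 = -4734)
1/(b + z) = 1/(645 - 4734) = 1/(-4089) = -1/4089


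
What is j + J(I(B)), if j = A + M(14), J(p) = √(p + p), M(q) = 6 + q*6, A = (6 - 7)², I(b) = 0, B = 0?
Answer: 91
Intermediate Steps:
A = 1 (A = (-1)² = 1)
M(q) = 6 + 6*q
J(p) = √2*√p (J(p) = √(2*p) = √2*√p)
j = 91 (j = 1 + (6 + 6*14) = 1 + (6 + 84) = 1 + 90 = 91)
j + J(I(B)) = 91 + √2*√0 = 91 + √2*0 = 91 + 0 = 91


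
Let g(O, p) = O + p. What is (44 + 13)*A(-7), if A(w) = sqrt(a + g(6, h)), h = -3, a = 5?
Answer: 114*sqrt(2) ≈ 161.22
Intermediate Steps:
A(w) = 2*sqrt(2) (A(w) = sqrt(5 + (6 - 3)) = sqrt(5 + 3) = sqrt(8) = 2*sqrt(2))
(44 + 13)*A(-7) = (44 + 13)*(2*sqrt(2)) = 57*(2*sqrt(2)) = 114*sqrt(2)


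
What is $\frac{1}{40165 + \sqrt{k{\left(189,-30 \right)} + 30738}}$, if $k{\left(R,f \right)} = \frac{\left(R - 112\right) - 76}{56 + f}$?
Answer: $\frac{1044290}{41943108661} - \frac{\sqrt{20778914}}{41943108661} \approx 2.4789 \cdot 10^{-5}$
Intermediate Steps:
$k{\left(R,f \right)} = \frac{-188 + R}{56 + f}$ ($k{\left(R,f \right)} = \frac{\left(-112 + R\right) - 76}{56 + f} = \frac{-188 + R}{56 + f}$)
$\frac{1}{40165 + \sqrt{k{\left(189,-30 \right)} + 30738}} = \frac{1}{40165 + \sqrt{\frac{-188 + 189}{56 - 30} + 30738}} = \frac{1}{40165 + \sqrt{\frac{1}{26} \cdot 1 + 30738}} = \frac{1}{40165 + \sqrt{\frac{1}{26} + 30738}} = \frac{1}{40165 + \sqrt{\frac{799189}{26}}} = \frac{1}{40165 + \frac{\sqrt{20778914}}{26}}$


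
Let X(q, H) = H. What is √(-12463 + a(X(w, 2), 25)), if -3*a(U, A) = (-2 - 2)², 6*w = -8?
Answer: I*√112215/3 ≈ 111.66*I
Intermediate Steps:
w = -4/3 (w = (⅙)*(-8) = -4/3 ≈ -1.3333)
a(U, A) = -16/3 (a(U, A) = -(-2 - 2)²/3 = -⅓*(-4)² = -⅓*16 = -16/3)
√(-12463 + a(X(w, 2), 25)) = √(-12463 - 16/3) = √(-37405/3) = I*√112215/3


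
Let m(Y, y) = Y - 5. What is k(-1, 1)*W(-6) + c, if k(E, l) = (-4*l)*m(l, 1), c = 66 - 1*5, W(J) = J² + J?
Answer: 541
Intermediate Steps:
W(J) = J + J²
m(Y, y) = -5 + Y
c = 61 (c = 66 - 5 = 61)
k(E, l) = -4*l*(-5 + l) (k(E, l) = (-4*l)*(-5 + l) = -4*l*(-5 + l))
k(-1, 1)*W(-6) + c = (4*1*(5 - 1*1))*(-6*(1 - 6)) + 61 = (4*1*(5 - 1))*(-6*(-5)) + 61 = (4*1*4)*30 + 61 = 16*30 + 61 = 480 + 61 = 541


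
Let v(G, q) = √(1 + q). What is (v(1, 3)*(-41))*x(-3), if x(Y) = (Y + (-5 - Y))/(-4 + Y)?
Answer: -410/7 ≈ -58.571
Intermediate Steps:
x(Y) = -5/(-4 + Y)
(v(1, 3)*(-41))*x(-3) = (√(1 + 3)*(-41))*(-5/(-4 - 3)) = (√4*(-41))*(-5/(-7)) = (2*(-41))*(-5*(-⅐)) = -82*5/7 = -410/7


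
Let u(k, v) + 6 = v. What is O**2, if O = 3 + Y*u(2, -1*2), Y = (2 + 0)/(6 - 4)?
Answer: 25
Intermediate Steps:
u(k, v) = -6 + v
Y = 1 (Y = 2/2 = 2*(1/2) = 1)
O = -5 (O = 3 + 1*(-6 - 1*2) = 3 + 1*(-6 - 2) = 3 + 1*(-8) = 3 - 8 = -5)
O**2 = (-5)**2 = 25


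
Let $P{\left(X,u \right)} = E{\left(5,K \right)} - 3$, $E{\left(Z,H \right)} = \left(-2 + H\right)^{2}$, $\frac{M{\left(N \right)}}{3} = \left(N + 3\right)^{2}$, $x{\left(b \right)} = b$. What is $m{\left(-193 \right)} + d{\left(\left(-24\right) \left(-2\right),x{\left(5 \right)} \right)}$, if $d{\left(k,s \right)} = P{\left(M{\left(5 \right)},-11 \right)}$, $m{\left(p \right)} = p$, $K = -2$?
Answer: $-180$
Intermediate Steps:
$M{\left(N \right)} = 3 \left(3 + N\right)^{2}$ ($M{\left(N \right)} = 3 \left(N + 3\right)^{2} = 3 \left(3 + N\right)^{2}$)
$P{\left(X,u \right)} = 13$ ($P{\left(X,u \right)} = \left(-2 - 2\right)^{2} - 3 = \left(-4\right)^{2} - 3 = 16 - 3 = 13$)
$d{\left(k,s \right)} = 13$
$m{\left(-193 \right)} + d{\left(\left(-24\right) \left(-2\right),x{\left(5 \right)} \right)} = -193 + 13 = -180$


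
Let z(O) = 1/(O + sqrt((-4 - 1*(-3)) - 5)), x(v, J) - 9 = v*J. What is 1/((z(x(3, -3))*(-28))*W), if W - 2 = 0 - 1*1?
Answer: -I*sqrt(6)/28 ≈ -0.087482*I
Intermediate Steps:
x(v, J) = 9 + J*v (x(v, J) = 9 + v*J = 9 + J*v)
z(O) = 1/(O + I*sqrt(6)) (z(O) = 1/(O + sqrt((-4 + 3) - 5)) = 1/(O + sqrt(-1 - 5)) = 1/(O + sqrt(-6)) = 1/(O + I*sqrt(6)))
W = 1 (W = 2 + (0 - 1*1) = 2 + (0 - 1) = 2 - 1 = 1)
1/((z(x(3, -3))*(-28))*W) = 1/((-28/((9 - 3*3) + I*sqrt(6)))*1) = 1/((-28/((9 - 9) + I*sqrt(6)))*1) = 1/((-28/(0 + I*sqrt(6)))*1) = 1/((-28/(I*sqrt(6)))*1) = 1/((-I*sqrt(6)/6*(-28))*1) = 1/((14*I*sqrt(6)/3)*1) = 1/(14*I*sqrt(6)/3) = -I*sqrt(6)/28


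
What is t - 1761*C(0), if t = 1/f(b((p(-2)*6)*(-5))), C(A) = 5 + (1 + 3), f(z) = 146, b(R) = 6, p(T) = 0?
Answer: -2313953/146 ≈ -15849.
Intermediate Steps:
C(A) = 9 (C(A) = 5 + 4 = 9)
t = 1/146 ≈ 0.0068493
t - 1761*C(0) = 1/146 - 1761*9 = 1/146 - 15849 = -2313953/146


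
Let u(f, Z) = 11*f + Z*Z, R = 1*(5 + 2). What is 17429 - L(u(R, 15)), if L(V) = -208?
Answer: 17637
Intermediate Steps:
R = 7 (R = 1*7 = 7)
u(f, Z) = Z² + 11*f (u(f, Z) = 11*f + Z² = Z² + 11*f)
17429 - L(u(R, 15)) = 17429 - 1*(-208) = 17429 + 208 = 17637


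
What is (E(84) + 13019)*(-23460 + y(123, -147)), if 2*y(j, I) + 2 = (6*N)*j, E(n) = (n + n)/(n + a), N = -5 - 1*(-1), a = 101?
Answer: -60065327971/185 ≈ -3.2468e+8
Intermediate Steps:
N = -4 (N = -5 + 1 = -4)
E(n) = 2*n/(101 + n) (E(n) = (n + n)/(n + 101) = (2*n)/(101 + n) = 2*n/(101 + n))
y(j, I) = -1 - 12*j (y(j, I) = -1 + ((6*(-4))*j)/2 = -1 + (-24*j)/2 = -1 - 12*j)
(E(84) + 13019)*(-23460 + y(123, -147)) = (2*84/(101 + 84) + 13019)*(-23460 + (-1 - 12*123)) = (2*84/185 + 13019)*(-23460 + (-1 - 1476)) = (2*84*(1/185) + 13019)*(-23460 - 1477) = (168/185 + 13019)*(-24937) = (2408683/185)*(-24937) = -60065327971/185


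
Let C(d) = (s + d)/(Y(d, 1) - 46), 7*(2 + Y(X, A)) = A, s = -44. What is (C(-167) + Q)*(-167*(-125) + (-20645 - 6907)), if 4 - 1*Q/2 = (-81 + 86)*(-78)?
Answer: -1772456389/335 ≈ -5.2909e+6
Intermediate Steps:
Y(X, A) = -2 + A/7
C(d) = 308/335 - 7*d/335 (C(d) = (-44 + d)/((-2 + (⅐)*1) - 46) = (-44 + d)/((-2 + ⅐) - 46) = (-44 + d)/(-13/7 - 46) = (-44 + d)/(-335/7) = (-44 + d)*(-7/335) = 308/335 - 7*d/335)
Q = 788 (Q = 8 - 2*(-81 + 86)*(-78) = 8 - 10*(-78) = 8 - 2*(-390) = 8 + 780 = 788)
(C(-167) + Q)*(-167*(-125) + (-20645 - 6907)) = ((308/335 - 7/335*(-167)) + 788)*(-167*(-125) + (-20645 - 6907)) = ((308/335 + 1169/335) + 788)*(20875 - 27552) = (1477/335 + 788)*(-6677) = (265457/335)*(-6677) = -1772456389/335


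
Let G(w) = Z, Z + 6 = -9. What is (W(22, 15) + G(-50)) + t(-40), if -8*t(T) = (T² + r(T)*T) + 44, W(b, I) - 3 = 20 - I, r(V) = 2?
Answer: -405/2 ≈ -202.50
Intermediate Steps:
Z = -15 (Z = -6 - 9 = -15)
G(w) = -15
W(b, I) = 23 - I (W(b, I) = 3 + (20 - I) = 23 - I)
t(T) = -11/2 - T/4 - T²/8 (t(T) = -((T² + 2*T) + 44)/8 = -(44 + T² + 2*T)/8 = -11/2 - T/4 - T²/8)
(W(22, 15) + G(-50)) + t(-40) = ((23 - 1*15) - 15) + (-11/2 - ¼*(-40) - ⅛*(-40)²) = ((23 - 15) - 15) + (-11/2 + 10 - ⅛*1600) = (8 - 15) + (-11/2 + 10 - 200) = -7 - 391/2 = -405/2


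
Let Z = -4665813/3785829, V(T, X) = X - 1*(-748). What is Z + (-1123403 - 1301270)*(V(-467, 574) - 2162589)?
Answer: 6613042863903267342/1261943 ≈ 5.2404e+12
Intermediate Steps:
V(T, X) = 748 + X (V(T, X) = X + 748 = 748 + X)
Z = -1555271/1261943 (Z = -4665813*1/3785829 = -1555271/1261943 ≈ -1.2324)
Z + (-1123403 - 1301270)*(V(-467, 574) - 2162589) = -1555271/1261943 + (-1123403 - 1301270)*((748 + 574) - 2162589) = -1555271/1261943 - 2424673*(1322 - 2162589) = -1555271/1261943 - 2424673*(-2161267) = -1555271/1261943 + 5240365740691 = 6613042863903267342/1261943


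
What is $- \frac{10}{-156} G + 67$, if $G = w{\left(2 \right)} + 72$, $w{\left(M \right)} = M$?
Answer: $\frac{2798}{39} \approx 71.744$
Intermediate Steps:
$G = 74$ ($G = 2 + 72 = 74$)
$- \frac{10}{-156} G + 67 = - \frac{10}{-156} \cdot 74 + 67 = \left(-10\right) \left(- \frac{1}{156}\right) 74 + 67 = \frac{5}{78} \cdot 74 + 67 = \frac{185}{39} + 67 = \frac{2798}{39}$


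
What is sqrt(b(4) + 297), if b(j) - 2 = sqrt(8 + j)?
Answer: sqrt(299 + 2*sqrt(3)) ≈ 17.391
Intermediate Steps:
b(j) = 2 + sqrt(8 + j)
sqrt(b(4) + 297) = sqrt((2 + sqrt(8 + 4)) + 297) = sqrt((2 + sqrt(12)) + 297) = sqrt((2 + 2*sqrt(3)) + 297) = sqrt(299 + 2*sqrt(3))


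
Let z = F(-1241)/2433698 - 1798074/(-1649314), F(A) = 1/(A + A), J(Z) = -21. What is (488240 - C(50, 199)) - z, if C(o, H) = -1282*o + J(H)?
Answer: 2751464806357025381697/4981289839316452 ≈ 5.5236e+5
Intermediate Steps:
F(A) = 1/(2*A)
z = 5430577649361475/4981289839316452 (z = ((½)/(-1241))/2433698 - 1798074/(-1649314) = ((½)*(-1/1241))*(1/2433698) - 1798074*(-1/1649314) = -1/2482*1/2433698 + 899037/824657 = -1/6040438436 + 899037/824657 = 5430577649361475/4981289839316452 ≈ 1.0902)
C(o, H) = -21 - 1282*o (C(o, H) = -1282*o - 21 = -21 - 1282*o)
(488240 - C(50, 199)) - z = (488240 - (-21 - 1282*50)) - 1*5430577649361475/4981289839316452 = (488240 - (-21 - 64100)) - 5430577649361475/4981289839316452 = (488240 - 1*(-64121)) - 5430577649361475/4981289839316452 = (488240 + 64121) - 5430577649361475/4981289839316452 = 552361 - 5430577649361475/4981289839316452 = 2751464806357025381697/4981289839316452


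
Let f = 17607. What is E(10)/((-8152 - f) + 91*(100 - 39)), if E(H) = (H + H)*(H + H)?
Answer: -25/1263 ≈ -0.019794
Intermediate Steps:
E(H) = 4*H² (E(H) = (2*H)*(2*H) = 4*H²)
E(10)/((-8152 - f) + 91*(100 - 39)) = (4*10²)/((-8152 - 1*17607) + 91*(100 - 39)) = (4*100)/((-8152 - 17607) + 91*61) = 400/(-25759 + 5551) = 400/(-20208) = 400*(-1/20208) = -25/1263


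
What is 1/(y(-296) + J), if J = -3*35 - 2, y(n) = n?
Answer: -1/403 ≈ -0.0024814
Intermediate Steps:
J = -107 (J = -105 - 2 = -107)
1/(y(-296) + J) = 1/(-296 - 107) = 1/(-403) = -1/403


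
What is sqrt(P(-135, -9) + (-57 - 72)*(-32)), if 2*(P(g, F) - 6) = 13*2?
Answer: sqrt(4147) ≈ 64.397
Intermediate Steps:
P(g, F) = 19 (P(g, F) = 6 + (13*2)/2 = 6 + (1/2)*26 = 6 + 13 = 19)
sqrt(P(-135, -9) + (-57 - 72)*(-32)) = sqrt(19 + (-57 - 72)*(-32)) = sqrt(19 - 129*(-32)) = sqrt(19 + 4128) = sqrt(4147)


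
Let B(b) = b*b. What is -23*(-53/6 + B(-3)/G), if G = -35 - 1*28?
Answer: 8671/42 ≈ 206.45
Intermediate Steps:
B(b) = b²
G = -63 (G = -35 - 28 = -63)
-23*(-53/6 + B(-3)/G) = -23*(-53/6 + (-3)²/(-63)) = -23*(-53*⅙ + 9*(-1/63)) = -23*(-53/6 - ⅐) = -23*(-377/42) = 8671/42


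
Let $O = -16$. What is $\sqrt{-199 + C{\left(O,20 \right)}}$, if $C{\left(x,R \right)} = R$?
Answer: $i \sqrt{179} \approx 13.379 i$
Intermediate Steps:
$\sqrt{-199 + C{\left(O,20 \right)}} = \sqrt{-199 + 20} = \sqrt{-179} = i \sqrt{179}$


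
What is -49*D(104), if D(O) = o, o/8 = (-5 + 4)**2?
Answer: -392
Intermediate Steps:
o = 8 (o = 8*(-5 + 4)**2 = 8*(-1)**2 = 8*1 = 8)
D(O) = 8
-49*D(104) = -49*8 = -392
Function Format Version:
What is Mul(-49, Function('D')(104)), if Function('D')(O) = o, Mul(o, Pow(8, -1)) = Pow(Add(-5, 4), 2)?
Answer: -392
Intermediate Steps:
o = 8 (o = Mul(8, Pow(Add(-5, 4), 2)) = Mul(8, Pow(-1, 2)) = Mul(8, 1) = 8)
Function('D')(O) = 8
Mul(-49, Function('D')(104)) = Mul(-49, 8) = -392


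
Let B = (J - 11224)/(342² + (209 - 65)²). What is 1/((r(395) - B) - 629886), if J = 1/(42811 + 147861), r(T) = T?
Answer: -8751844800/5509206821629291 ≈ -1.5886e-6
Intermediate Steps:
J = 1/190672 ≈ 5.2446e-6
B = -713367509/8751844800 (B = (1/190672 - 11224)/(342² + (209 - 65)²) = -2140102527/(190672*(116964 + 144²)) = -2140102527/(190672*(116964 + 20736)) = -2140102527/190672/137700 = -2140102527/190672*1/137700 = -713367509/8751844800 ≈ -0.081511)
1/((r(395) - B) - 629886) = 1/((395 - 1*(-713367509/8751844800)) - 629886) = 1/((395 + 713367509/8751844800) - 629886) = 1/(3457692063509/8751844800 - 629886) = 1/(-5509206821629291/8751844800) = -8751844800/5509206821629291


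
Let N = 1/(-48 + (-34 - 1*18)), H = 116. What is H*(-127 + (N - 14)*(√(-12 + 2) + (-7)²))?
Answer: -2359121/25 - 40629*I*√10/25 ≈ -94365.0 - 5139.2*I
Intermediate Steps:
N = -1/100 (N = 1/(-48 + (-34 - 18)) = 1/(-48 - 52) = 1/(-100) = -1/100 ≈ -0.010000)
H*(-127 + (N - 14)*(√(-12 + 2) + (-7)²)) = 116*(-127 + (-1/100 - 14)*(√(-12 + 2) + (-7)²)) = 116*(-127 - 1401*(√(-10) + 49)/100) = 116*(-127 - 1401*(I*√10 + 49)/100) = 116*(-127 - 1401*(49 + I*√10)/100) = 116*(-127 + (-68649/100 - 1401*I*√10/100)) = 116*(-81349/100 - 1401*I*√10/100) = -2359121/25 - 40629*I*√10/25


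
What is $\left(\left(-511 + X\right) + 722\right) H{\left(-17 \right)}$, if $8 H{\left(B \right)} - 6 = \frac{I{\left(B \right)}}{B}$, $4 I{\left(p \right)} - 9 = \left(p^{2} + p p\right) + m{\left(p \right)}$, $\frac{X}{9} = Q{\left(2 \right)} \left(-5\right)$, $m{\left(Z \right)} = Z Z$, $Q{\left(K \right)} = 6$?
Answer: $\frac{6903}{136} \approx 50.757$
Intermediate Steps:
$m{\left(Z \right)} = Z^{2}$
$X = -270$ ($X = 9 \cdot 6 \left(-5\right) = 9 \left(-30\right) = -270$)
$I{\left(p \right)} = \frac{9}{4} + \frac{3 p^{2}}{4}$ ($I{\left(p \right)} = \frac{9}{4} + \frac{\left(p^{2} + p p\right) + p^{2}}{4} = \frac{9}{4} + \frac{\left(p^{2} + p^{2}\right) + p^{2}}{4} = \frac{9}{4} + \frac{2 p^{2} + p^{2}}{4} = \frac{9}{4} + \frac{3 p^{2}}{4}$)
$H{\left(B \right)} = \frac{3}{4} + \frac{\frac{9}{4} + \frac{3 B^{2}}{4}}{8 B}$ ($H{\left(B \right)} = \frac{3}{4} + \frac{\left(\frac{9}{4} + \frac{3 B^{2}}{4}\right) \frac{1}{B}}{8} = \frac{3}{4} + \frac{\frac{1}{B} \left(\frac{9}{4} + \frac{3 B^{2}}{4}\right)}{8} = \frac{3}{4} + \frac{\frac{9}{4} + \frac{3 B^{2}}{4}}{8 B}$)
$\left(\left(-511 + X\right) + 722\right) H{\left(-17 \right)} = \left(\left(-511 - 270\right) + 722\right) \frac{3 \left(3 + \left(-17\right)^{2} + 8 \left(-17\right)\right)}{32 \left(-17\right)} = \left(-781 + 722\right) \frac{3}{32} \left(- \frac{1}{17}\right) \left(3 + 289 - 136\right) = - 59 \cdot \frac{3}{32} \left(- \frac{1}{17}\right) 156 = \left(-59\right) \left(- \frac{117}{136}\right) = \frac{6903}{136}$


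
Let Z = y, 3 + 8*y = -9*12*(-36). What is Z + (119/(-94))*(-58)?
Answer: 210203/376 ≈ 559.05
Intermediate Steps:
y = 3885/8 (y = -3/8 + (-9*12*(-36))/8 = -3/8 + (-108*(-36))/8 = -3/8 + (⅛)*3888 = -3/8 + 486 = 3885/8 ≈ 485.63)
Z = 3885/8 ≈ 485.63
Z + (119/(-94))*(-58) = 3885/8 + (119/(-94))*(-58) = 3885/8 + (119*(-1/94))*(-58) = 3885/8 - 119/94*(-58) = 3885/8 + 3451/47 = 210203/376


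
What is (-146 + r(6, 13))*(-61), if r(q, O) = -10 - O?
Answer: 10309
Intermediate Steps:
(-146 + r(6, 13))*(-61) = (-146 + (-10 - 1*13))*(-61) = (-146 + (-10 - 13))*(-61) = (-146 - 23)*(-61) = -169*(-61) = 10309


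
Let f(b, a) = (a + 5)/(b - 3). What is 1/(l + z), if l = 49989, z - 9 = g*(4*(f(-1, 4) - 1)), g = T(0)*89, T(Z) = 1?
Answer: 1/48841 ≈ 2.0475e-5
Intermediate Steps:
f(b, a) = (5 + a)/(-3 + b)
g = 89 (g = 1*89 = 89)
z = -1148 (z = 9 + 89*(4*((5 + 4)/(-3 - 1) - 1)) = 9 + 89*(4*(9/(-4) - 1)) = 9 + 89*(4*(-¼*9 - 1)) = 9 + 89*(4*(-9/4 - 1)) = 9 + 89*(4*(-13/4)) = 9 + 89*(-13) = 9 - 1157 = -1148)
1/(l + z) = 1/(49989 - 1148) = 1/48841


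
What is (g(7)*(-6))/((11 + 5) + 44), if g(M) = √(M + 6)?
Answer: -√13/10 ≈ -0.36056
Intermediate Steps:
g(M) = √(6 + M)
(g(7)*(-6))/((11 + 5) + 44) = (√(6 + 7)*(-6))/((11 + 5) + 44) = (√13*(-6))/(16 + 44) = -6*√13/60 = -6*√13*(1/60) = -√13/10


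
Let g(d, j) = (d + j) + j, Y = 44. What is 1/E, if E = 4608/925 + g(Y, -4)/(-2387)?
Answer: 2207975/10965996 ≈ 0.20135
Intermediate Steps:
g(d, j) = d + 2*j
E = 10965996/2207975 (E = 4608/925 + (44 + 2*(-4))/(-2387) = 4608*(1/925) + (44 - 8)*(-1/2387) = 4608/925 + 36*(-1/2387) = 4608/925 - 36/2387 = 10965996/2207975 ≈ 4.9665)
1/E = 1/(10965996/2207975) = 2207975/10965996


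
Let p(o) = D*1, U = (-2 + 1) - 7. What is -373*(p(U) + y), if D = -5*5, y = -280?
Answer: 113765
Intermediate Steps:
U = -8 (U = -1 - 7 = -8)
D = -25
p(o) = -25 (p(o) = -25*1 = -25)
-373*(p(U) + y) = -373*(-25 - 280) = -373*(-305) = 113765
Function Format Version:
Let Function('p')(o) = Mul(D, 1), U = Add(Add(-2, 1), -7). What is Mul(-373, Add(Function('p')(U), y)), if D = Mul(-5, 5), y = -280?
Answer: 113765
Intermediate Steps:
U = -8 (U = Add(-1, -7) = -8)
D = -25
Function('p')(o) = -25 (Function('p')(o) = Mul(-25, 1) = -25)
Mul(-373, Add(Function('p')(U), y)) = Mul(-373, Add(-25, -280)) = Mul(-373, -305) = 113765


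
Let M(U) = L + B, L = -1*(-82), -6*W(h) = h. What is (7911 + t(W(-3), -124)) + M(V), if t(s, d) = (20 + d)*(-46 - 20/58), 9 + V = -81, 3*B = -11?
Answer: 1114400/87 ≈ 12809.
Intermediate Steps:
B = -11/3 (B = (1/3)*(-11) = -11/3 ≈ -3.6667)
W(h) = -h/6
V = -90 (V = -9 - 81 = -90)
t(s, d) = -26880/29 - 1344*d/29 (t(s, d) = (20 + d)*(-46 - 20*1/58) = (20 + d)*(-46 - 10/29) = (20 + d)*(-1344/29) = -26880/29 - 1344*d/29)
L = 82
M(U) = 235/3 (M(U) = 82 - 11/3 = 235/3)
(7911 + t(W(-3), -124)) + M(V) = (7911 + (-26880/29 - 1344/29*(-124))) + 235/3 = (7911 + (-26880/29 + 166656/29)) + 235/3 = (7911 + 139776/29) + 235/3 = 369195/29 + 235/3 = 1114400/87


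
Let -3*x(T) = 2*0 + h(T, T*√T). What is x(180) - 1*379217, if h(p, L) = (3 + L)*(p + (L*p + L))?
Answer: -352243397 - 260280*√5 ≈ -3.5283e+8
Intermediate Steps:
h(p, L) = (3 + L)*(L + p + L*p) (h(p, L) = (3 + L)*(p + (L + L*p)) = (3 + L)*(L + p + L*p))
x(T) = -T - T^(3/2) - 4*T^(5/2)/3 - T³/3 - T⁴/3 (x(T) = -(2*0 + ((T*√T)² + 3*(T*√T) + 3*T + T*(T*√T)² + 4*(T*√T)*T))/3 = -(0 + ((T^(3/2))² + 3*T^(3/2) + 3*T + T*(T^(3/2))² + 4*T^(3/2)*T))/3 = -(0 + (T³ + 3*T^(3/2) + 3*T + T*T³ + 4*T^(5/2)))/3 = -(0 + (T³ + 3*T^(3/2) + 3*T + T⁴ + 4*T^(5/2)))/3 = -(0 + (T³ + T⁴ + 3*T + 3*T^(3/2) + 4*T^(5/2)))/3 = -(T³ + T⁴ + 3*T + 3*T^(3/2) + 4*T^(5/2))/3 = -T - T^(3/2) - 4*T^(5/2)/3 - T³/3 - T⁴/3)
x(180) - 1*379217 = (-1*180 - 180^(3/2) - 259200*√5 - ⅓*180³ - ⅓*180⁴) - 1*379217 = (-180 - 1080*√5 - 259200*√5 - ⅓*5832000 - ⅓*1049760000) - 379217 = (-180 - 1080*√5 - 259200*√5 - 1944000 - 349920000) - 379217 = (-351864180 - 260280*√5) - 379217 = -352243397 - 260280*√5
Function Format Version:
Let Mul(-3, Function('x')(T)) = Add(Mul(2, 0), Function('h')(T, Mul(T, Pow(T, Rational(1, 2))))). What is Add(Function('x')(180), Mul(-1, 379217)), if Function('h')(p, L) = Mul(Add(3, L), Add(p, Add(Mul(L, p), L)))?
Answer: Add(-352243397, Mul(-260280, Pow(5, Rational(1, 2)))) ≈ -3.5283e+8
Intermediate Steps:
Function('h')(p, L) = Mul(Add(3, L), Add(L, p, Mul(L, p))) (Function('h')(p, L) = Mul(Add(3, L), Add(p, Add(L, Mul(L, p)))) = Mul(Add(3, L), Add(L, p, Mul(L, p))))
Function('x')(T) = Add(Mul(-1, T), Mul(-1, Pow(T, Rational(3, 2))), Mul(Rational(-4, 3), Pow(T, Rational(5, 2))), Mul(Rational(-1, 3), Pow(T, 3)), Mul(Rational(-1, 3), Pow(T, 4))) (Function('x')(T) = Mul(Rational(-1, 3), Add(Mul(2, 0), Add(Pow(Mul(T, Pow(T, Rational(1, 2))), 2), Mul(3, Mul(T, Pow(T, Rational(1, 2)))), Mul(3, T), Mul(T, Pow(Mul(T, Pow(T, Rational(1, 2))), 2)), Mul(4, Mul(T, Pow(T, Rational(1, 2))), T)))) = Mul(Rational(-1, 3), Add(0, Add(Pow(Pow(T, Rational(3, 2)), 2), Mul(3, Pow(T, Rational(3, 2))), Mul(3, T), Mul(T, Pow(Pow(T, Rational(3, 2)), 2)), Mul(4, Pow(T, Rational(3, 2)), T)))) = Mul(Rational(-1, 3), Add(0, Add(Pow(T, 3), Mul(3, Pow(T, Rational(3, 2))), Mul(3, T), Mul(T, Pow(T, 3)), Mul(4, Pow(T, Rational(5, 2)))))) = Mul(Rational(-1, 3), Add(0, Add(Pow(T, 3), Mul(3, Pow(T, Rational(3, 2))), Mul(3, T), Pow(T, 4), Mul(4, Pow(T, Rational(5, 2)))))) = Mul(Rational(-1, 3), Add(0, Add(Pow(T, 3), Pow(T, 4), Mul(3, T), Mul(3, Pow(T, Rational(3, 2))), Mul(4, Pow(T, Rational(5, 2)))))) = Mul(Rational(-1, 3), Add(Pow(T, 3), Pow(T, 4), Mul(3, T), Mul(3, Pow(T, Rational(3, 2))), Mul(4, Pow(T, Rational(5, 2))))) = Add(Mul(-1, T), Mul(-1, Pow(T, Rational(3, 2))), Mul(Rational(-4, 3), Pow(T, Rational(5, 2))), Mul(Rational(-1, 3), Pow(T, 3)), Mul(Rational(-1, 3), Pow(T, 4))))
Add(Function('x')(180), Mul(-1, 379217)) = Add(Add(Mul(-1, 180), Mul(-1, Pow(180, Rational(3, 2))), Mul(Rational(-4, 3), Pow(180, Rational(5, 2))), Mul(Rational(-1, 3), Pow(180, 3)), Mul(Rational(-1, 3), Pow(180, 4))), Mul(-1, 379217)) = Add(Add(-180, Mul(-1, Mul(1080, Pow(5, Rational(1, 2)))), Mul(Rational(-4, 3), Mul(194400, Pow(5, Rational(1, 2)))), Mul(Rational(-1, 3), 5832000), Mul(Rational(-1, 3), 1049760000)), -379217) = Add(Add(-180, Mul(-1080, Pow(5, Rational(1, 2))), Mul(-259200, Pow(5, Rational(1, 2))), -1944000, -349920000), -379217) = Add(Add(-351864180, Mul(-260280, Pow(5, Rational(1, 2)))), -379217) = Add(-352243397, Mul(-260280, Pow(5, Rational(1, 2))))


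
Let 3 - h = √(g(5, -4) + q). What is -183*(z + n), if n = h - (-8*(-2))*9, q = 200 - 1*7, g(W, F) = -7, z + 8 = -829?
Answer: 178974 + 183*√186 ≈ 1.8147e+5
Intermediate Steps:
z = -837 (z = -8 - 829 = -837)
q = 193 (q = 200 - 7 = 193)
h = 3 - √186 (h = 3 - √(-7 + 193) = 3 - √186 ≈ -10.638)
n = -141 - √186 (n = (3 - √186) - (-8*(-2))*9 = (3 - √186) - 16*9 = (3 - √186) - 1*144 = (3 - √186) - 144 = -141 - √186 ≈ -154.64)
-183*(z + n) = -183*(-837 + (-141 - √186)) = -183*(-978 - √186) = 178974 + 183*√186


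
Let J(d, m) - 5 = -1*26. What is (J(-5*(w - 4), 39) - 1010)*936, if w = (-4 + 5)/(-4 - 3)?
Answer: -965016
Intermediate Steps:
w = -1/7 (w = 1/(-7) = 1*(-1/7) = -1/7 ≈ -0.14286)
J(d, m) = -21 (J(d, m) = 5 - 1*26 = 5 - 26 = -21)
(J(-5*(w - 4), 39) - 1010)*936 = (-21 - 1010)*936 = -1031*936 = -965016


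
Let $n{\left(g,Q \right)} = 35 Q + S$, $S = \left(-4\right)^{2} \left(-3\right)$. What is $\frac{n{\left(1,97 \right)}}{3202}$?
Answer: $\frac{3347}{3202} \approx 1.0453$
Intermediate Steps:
$S = -48$ ($S = 16 \left(-3\right) = -48$)
$n{\left(g,Q \right)} = -48 + 35 Q$ ($n{\left(g,Q \right)} = 35 Q - 48 = -48 + 35 Q$)
$\frac{n{\left(1,97 \right)}}{3202} = \frac{-48 + 35 \cdot 97}{3202} = \left(-48 + 3395\right) \frac{1}{3202} = 3347 \cdot \frac{1}{3202} = \frac{3347}{3202}$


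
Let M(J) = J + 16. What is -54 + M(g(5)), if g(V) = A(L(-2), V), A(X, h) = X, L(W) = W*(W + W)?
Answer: -30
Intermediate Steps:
L(W) = 2*W² (L(W) = W*(2*W) = 2*W²)
g(V) = 8 (g(V) = 2*(-2)² = 2*4 = 8)
M(J) = 16 + J
-54 + M(g(5)) = -54 + (16 + 8) = -54 + 24 = -30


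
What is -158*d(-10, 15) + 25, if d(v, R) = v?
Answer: 1605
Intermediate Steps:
-158*d(-10, 15) + 25 = -158*(-10) + 25 = 1580 + 25 = 1605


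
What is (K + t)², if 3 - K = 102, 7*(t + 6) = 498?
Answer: 56169/49 ≈ 1146.3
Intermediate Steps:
t = 456/7 (t = -6 + (⅐)*498 = -6 + 498/7 = 456/7 ≈ 65.143)
K = -99 (K = 3 - 1*102 = 3 - 102 = -99)
(K + t)² = (-99 + 456/7)² = (-237/7)² = 56169/49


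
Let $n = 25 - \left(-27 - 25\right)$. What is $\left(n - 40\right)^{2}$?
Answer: $1369$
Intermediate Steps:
$n = 77$ ($n = 25 - \left(-27 - 25\right) = 25 - -52 = 25 + 52 = 77$)
$\left(n - 40\right)^{2} = \left(77 - 40\right)^{2} = 37^{2} = 1369$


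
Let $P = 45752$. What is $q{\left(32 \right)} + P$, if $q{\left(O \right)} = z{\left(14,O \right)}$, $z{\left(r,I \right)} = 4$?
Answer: $45756$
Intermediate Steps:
$q{\left(O \right)} = 4$
$q{\left(32 \right)} + P = 4 + 45752 = 45756$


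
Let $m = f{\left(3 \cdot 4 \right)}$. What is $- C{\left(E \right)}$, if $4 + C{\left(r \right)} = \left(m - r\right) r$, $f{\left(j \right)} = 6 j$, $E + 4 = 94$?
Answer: $1624$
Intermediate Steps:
$E = 90$ ($E = -4 + 94 = 90$)
$m = 72$ ($m = 6 \cdot 3 \cdot 4 = 6 \cdot 12 = 72$)
$C{\left(r \right)} = -4 + r \left(72 - r\right)$ ($C{\left(r \right)} = -4 + \left(72 - r\right) r = -4 + r \left(72 - r\right)$)
$- C{\left(E \right)} = - (-4 - 90^{2} + 72 \cdot 90) = - (-4 - 8100 + 6480) = \left(-1\right) \left(-1624\right) = 1624$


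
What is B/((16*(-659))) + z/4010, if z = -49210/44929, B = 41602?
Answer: -374787763241/94983140888 ≈ -3.9458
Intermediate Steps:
z = -49210/44929 (z = -49210*1/44929 = -49210/44929 ≈ -1.0953)
B/((16*(-659))) + z/4010 = 41602/((16*(-659))) - 49210/44929/4010 = 41602/(-10544) - 49210/44929*1/4010 = 41602*(-1/10544) - 4921/18016529 = -20801/5272 - 4921/18016529 = -374787763241/94983140888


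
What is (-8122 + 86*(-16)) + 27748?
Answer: 18250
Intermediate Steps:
(-8122 + 86*(-16)) + 27748 = (-8122 - 1376) + 27748 = -9498 + 27748 = 18250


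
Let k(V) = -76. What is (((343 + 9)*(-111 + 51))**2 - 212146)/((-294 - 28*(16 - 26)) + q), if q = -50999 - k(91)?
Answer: -445842254/50937 ≈ -8752.8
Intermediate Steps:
q = -50923 (q = -50999 - 1*(-76) = -50999 + 76 = -50923)
(((343 + 9)*(-111 + 51))**2 - 212146)/((-294 - 28*(16 - 26)) + q) = (((343 + 9)*(-111 + 51))**2 - 212146)/((-294 - 28*(16 - 26)) - 50923) = ((352*(-60))**2 - 212146)/((-294 - 28*(-10)) - 50923) = ((-21120)**2 - 212146)/((-294 + 280) - 50923) = (446054400 - 212146)/(-14 - 50923) = 445842254/(-50937) = 445842254*(-1/50937) = -445842254/50937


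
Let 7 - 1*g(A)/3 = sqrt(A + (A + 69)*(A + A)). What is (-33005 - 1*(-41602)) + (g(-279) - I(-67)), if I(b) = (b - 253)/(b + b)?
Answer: 577246/67 - 9*sqrt(12989) ≈ 7589.9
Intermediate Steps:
g(A) = 21 - 3*sqrt(A + 2*A*(69 + A)) (g(A) = 21 - 3*sqrt(A + (A + 69)*(A + A)) = 21 - 3*sqrt(A + (69 + A)*(2*A)) = 21 - 3*sqrt(A + 2*A*(69 + A)))
I(b) = (-253 + b)/(2*b) (I(b) = (-253 + b)/((2*b)) = (-253 + b)*(1/(2*b)) = (-253 + b)/(2*b))
(-33005 - 1*(-41602)) + (g(-279) - I(-67)) = (-33005 - 1*(-41602)) + ((21 - 3*3*sqrt(12989)) - (-253 - 67)/(2*(-67))) = (-33005 + 41602) + ((21 - 3*3*sqrt(12989)) - (-1)*(-320)/(2*67)) = 8597 + ((21 - 3*3*sqrt(12989)) - 1*160/67) = 8597 + ((21 - 9*sqrt(12989)) - 160/67) = 8597 + (1247/67 - 9*sqrt(12989)) = 577246/67 - 9*sqrt(12989)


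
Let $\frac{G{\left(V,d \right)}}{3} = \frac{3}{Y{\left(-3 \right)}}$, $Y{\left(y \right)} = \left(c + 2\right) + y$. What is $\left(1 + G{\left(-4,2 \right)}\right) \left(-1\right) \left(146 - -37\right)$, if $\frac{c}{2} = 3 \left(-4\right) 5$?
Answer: $- \frac{20496}{121} \approx -169.39$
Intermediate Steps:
$c = -120$ ($c = 2 \cdot 3 \left(-4\right) 5 = 2 \left(\left(-12\right) 5\right) = 2 \left(-60\right) = -120$)
$Y{\left(y \right)} = -118 + y$ ($Y{\left(y \right)} = \left(-120 + 2\right) + y = -118 + y$)
$G{\left(V,d \right)} = - \frac{9}{121}$ ($G{\left(V,d \right)} = 3 \frac{3}{-118 - 3} = 3 \frac{3}{-121} = 3 \cdot 3 \left(- \frac{1}{121}\right) = 3 \left(- \frac{3}{121}\right) = - \frac{9}{121}$)
$\left(1 + G{\left(-4,2 \right)}\right) \left(-1\right) \left(146 - -37\right) = \left(1 - \frac{9}{121}\right) \left(-1\right) \left(146 - -37\right) = \frac{112}{121} \left(-1\right) \left(146 + 37\right) = \left(- \frac{112}{121}\right) 183 = - \frac{20496}{121}$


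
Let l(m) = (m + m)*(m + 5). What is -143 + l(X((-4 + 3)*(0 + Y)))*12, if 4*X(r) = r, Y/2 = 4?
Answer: -287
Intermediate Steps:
Y = 8 (Y = 2*4 = 8)
X(r) = r/4
l(m) = 2*m*(5 + m) (l(m) = (2*m)*(5 + m) = 2*m*(5 + m))
-143 + l(X((-4 + 3)*(0 + Y)))*12 = -143 + (2*(((-4 + 3)*(0 + 8))/4)*(5 + ((-4 + 3)*(0 + 8))/4))*12 = -143 + (2*((-1*8)/4)*(5 + (-1*8)/4))*12 = -143 + (2*((¼)*(-8))*(5 + (¼)*(-8)))*12 = -143 + (2*(-2)*(5 - 2))*12 = -143 + (2*(-2)*3)*12 = -143 - 12*12 = -143 - 144 = -287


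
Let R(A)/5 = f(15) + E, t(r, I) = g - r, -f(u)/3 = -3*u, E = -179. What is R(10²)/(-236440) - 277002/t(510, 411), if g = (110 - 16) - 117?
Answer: 3274723507/6301126 ≈ 519.70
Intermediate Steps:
f(u) = 9*u (f(u) = -(-9)*u = 9*u)
g = -23 (g = 94 - 117 = -23)
t(r, I) = -23 - r
R(A) = -220 (R(A) = 5*(9*15 - 179) = 5*(135 - 179) = 5*(-44) = -220)
R(10²)/(-236440) - 277002/t(510, 411) = -220/(-236440) - 277002/(-23 - 1*510) = -220*(-1/236440) - 277002/(-23 - 510) = 11/11822 - 277002/(-533) = 11/11822 - 277002*(-1/533) = 11/11822 + 277002/533 = 3274723507/6301126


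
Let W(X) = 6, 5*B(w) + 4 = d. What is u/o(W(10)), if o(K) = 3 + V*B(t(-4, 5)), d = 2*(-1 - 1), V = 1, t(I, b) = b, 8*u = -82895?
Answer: -414475/56 ≈ -7401.3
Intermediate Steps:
u = -82895/8 (u = (⅛)*(-82895) = -82895/8 ≈ -10362.)
d = -4 (d = 2*(-2) = -4)
B(w) = -8/5 (B(w) = -⅘ + (⅕)*(-4) = -⅘ - ⅘ = -8/5)
o(K) = 7/5 (o(K) = 3 + 1*(-8/5) = 3 - 8/5 = 7/5)
u/o(W(10)) = -82895/(8*7/5) = -82895/8*5/7 = -414475/56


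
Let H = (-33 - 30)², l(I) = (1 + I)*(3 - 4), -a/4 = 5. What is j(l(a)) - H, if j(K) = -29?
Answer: -3998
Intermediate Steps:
a = -20 (a = -4*5 = -20)
l(I) = -1 - I (l(I) = (1 + I)*(-1) = -1 - I)
H = 3969 (H = (-63)² = 3969)
j(l(a)) - H = -29 - 1*3969 = -29 - 3969 = -3998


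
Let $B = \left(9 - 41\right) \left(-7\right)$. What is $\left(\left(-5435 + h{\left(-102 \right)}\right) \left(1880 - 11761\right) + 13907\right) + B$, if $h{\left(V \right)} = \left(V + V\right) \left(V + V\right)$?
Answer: $-357490330$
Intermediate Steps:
$h{\left(V \right)} = 4 V^{2}$ ($h{\left(V \right)} = 2 V 2 V = 4 V^{2}$)
$B = 224$ ($B = \left(-32\right) \left(-7\right) = 224$)
$\left(\left(-5435 + h{\left(-102 \right)}\right) \left(1880 - 11761\right) + 13907\right) + B = \left(\left(-5435 + 4 \left(-102\right)^{2}\right) \left(1880 - 11761\right) + 13907\right) + 224 = \left(\left(-5435 + 4 \cdot 10404\right) \left(-9881\right) + 13907\right) + 224 = \left(\left(-5435 + 41616\right) \left(-9881\right) + 13907\right) + 224 = \left(36181 \left(-9881\right) + 13907\right) + 224 = \left(-357504461 + 13907\right) + 224 = -357490554 + 224 = -357490330$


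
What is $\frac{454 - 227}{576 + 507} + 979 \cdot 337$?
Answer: $\frac{357306836}{1083} \approx 3.2992 \cdot 10^{5}$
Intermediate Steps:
$\frac{454 - 227}{576 + 507} + 979 \cdot 337 = \frac{227}{1083} + 329923 = \frac{357306836}{1083}$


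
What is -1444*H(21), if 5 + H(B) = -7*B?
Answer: 219488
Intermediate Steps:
H(B) = -5 - 7*B
-1444*H(21) = -1444*(-5 - 7*21) = -1444*(-5 - 147) = -1444*(-152) = 219488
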